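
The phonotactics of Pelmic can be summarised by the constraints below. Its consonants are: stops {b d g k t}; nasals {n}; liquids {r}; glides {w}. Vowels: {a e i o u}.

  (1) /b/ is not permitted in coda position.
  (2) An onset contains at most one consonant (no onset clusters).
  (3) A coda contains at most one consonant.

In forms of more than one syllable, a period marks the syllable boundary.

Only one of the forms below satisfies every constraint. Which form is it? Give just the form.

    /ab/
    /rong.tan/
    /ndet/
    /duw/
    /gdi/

/duw/

/ab/ — violates constraint 1: syllable 1 coda contains /b/ → illicit
/rong.tan/ — violates constraint 3: syllable 1 coda /ng/ has 2 consonants (> 1) → illicit
/ndet/ — violates constraint 2: syllable 1 onset /nd/ has 2 consonants (> 1) → illicit
/duw/ — σ1 onset /d/, coda /w/ ok → licit
/gdi/ — violates constraint 2: syllable 1 onset /gd/ has 2 consonants (> 1) → illicit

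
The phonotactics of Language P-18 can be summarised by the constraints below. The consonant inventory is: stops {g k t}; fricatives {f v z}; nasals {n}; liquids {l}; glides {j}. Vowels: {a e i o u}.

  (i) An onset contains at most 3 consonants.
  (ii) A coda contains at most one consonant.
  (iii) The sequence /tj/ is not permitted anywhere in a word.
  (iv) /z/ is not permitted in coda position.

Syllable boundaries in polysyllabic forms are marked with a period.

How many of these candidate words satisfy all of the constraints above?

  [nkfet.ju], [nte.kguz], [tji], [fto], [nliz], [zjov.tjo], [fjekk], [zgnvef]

1

[nkfet.ju] — violates constraint (iii): contains banned sequence /tj/ → not permitted
[nte.kguz] — violates constraint (iv): syllable 2 coda contains /z/ → not permitted
[tji] — violates constraint (iii): contains banned sequence /tj/ → not permitted
[fto] — σ1 onset /ft/ (2C), coda /∅/ ok → permitted
[nliz] — violates constraint (iv): syllable 1 coda contains /z/ → not permitted
[zjov.tjo] — violates constraint (iii): contains banned sequence /tj/ → not permitted
[fjekk] — violates constraint (ii): syllable 1 coda /kk/ has 2 consonants (> 1) → not permitted
[zgnvef] — violates constraint (i): syllable 1 onset /zgnv/ has 4 consonants (> 3) → not permitted
Permitted: [fto] → 1.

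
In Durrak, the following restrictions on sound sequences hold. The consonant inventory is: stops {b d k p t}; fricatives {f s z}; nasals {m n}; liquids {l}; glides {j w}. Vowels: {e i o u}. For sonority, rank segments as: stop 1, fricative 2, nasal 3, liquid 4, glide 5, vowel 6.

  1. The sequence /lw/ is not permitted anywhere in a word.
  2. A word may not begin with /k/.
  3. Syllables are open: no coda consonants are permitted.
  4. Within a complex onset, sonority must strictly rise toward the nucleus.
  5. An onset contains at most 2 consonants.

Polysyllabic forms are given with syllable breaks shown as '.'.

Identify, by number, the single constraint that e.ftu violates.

4

e.ftu: syllable 2 onset /ft/: /f/ (fricative, 2) → /t/ (stop, 1) does not rise.
This is a violation of constraint 4: "Within a complex onset, sonority must strictly rise toward the nucleus."
The remaining constraints (1, 2, 3, 5) are satisfied.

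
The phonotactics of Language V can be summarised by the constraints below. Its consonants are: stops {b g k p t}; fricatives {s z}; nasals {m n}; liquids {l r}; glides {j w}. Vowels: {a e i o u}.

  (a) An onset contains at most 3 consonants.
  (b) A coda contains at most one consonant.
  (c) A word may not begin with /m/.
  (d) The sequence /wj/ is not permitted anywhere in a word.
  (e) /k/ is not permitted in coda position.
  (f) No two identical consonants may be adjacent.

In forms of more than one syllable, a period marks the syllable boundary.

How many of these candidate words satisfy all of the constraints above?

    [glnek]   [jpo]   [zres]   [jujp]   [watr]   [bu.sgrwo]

[glnek] — violates constraint (e): syllable 1 coda contains /k/ → illicit
[jpo] — σ1 onset /jp/ (2C), coda /∅/ ok → licit
[zres] — σ1 onset /zr/ (2C), coda /s/ ok → licit
[jujp] — violates constraint (b): syllable 1 coda /jp/ has 2 consonants (> 1) → illicit
[watr] — violates constraint (b): syllable 1 coda /tr/ has 2 consonants (> 1) → illicit
[bu.sgrwo] — violates constraint (a): syllable 2 onset /sgrw/ has 4 consonants (> 3) → illicit
Licit: [jpo], [zres] → 2.

2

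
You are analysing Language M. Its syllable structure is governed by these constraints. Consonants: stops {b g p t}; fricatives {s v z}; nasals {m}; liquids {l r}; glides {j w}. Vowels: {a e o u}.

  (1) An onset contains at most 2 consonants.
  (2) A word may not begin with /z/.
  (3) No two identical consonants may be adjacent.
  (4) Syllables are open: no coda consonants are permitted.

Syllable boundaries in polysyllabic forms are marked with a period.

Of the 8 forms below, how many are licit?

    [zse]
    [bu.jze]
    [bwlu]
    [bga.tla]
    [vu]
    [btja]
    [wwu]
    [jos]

3

[zse] — violates constraint 2: word begins with /z/ → illicit
[bu.jze] — σ1 onset /b/, coda /∅/ ok; σ2 onset /jz/ (2C), coda /∅/ ok → licit
[bwlu] — violates constraint 1: syllable 1 onset /bwl/ has 3 consonants (> 2) → illicit
[bga.tla] — σ1 onset /bg/ (2C), coda /∅/ ok; σ2 onset /tl/ (2C), coda /∅/ ok → licit
[vu] — σ1 onset /v/, coda /∅/ ok → licit
[btja] — violates constraint 1: syllable 1 onset /btj/ has 3 consonants (> 2) → illicit
[wwu] — violates constraint 3: adjacent identical consonants /ww/ → illicit
[jos] — violates constraint 4: syllable 1 coda /s/ has 1 consonant (> 0) → illicit
Licit: [bu.jze], [bga.tla], [vu] → 3.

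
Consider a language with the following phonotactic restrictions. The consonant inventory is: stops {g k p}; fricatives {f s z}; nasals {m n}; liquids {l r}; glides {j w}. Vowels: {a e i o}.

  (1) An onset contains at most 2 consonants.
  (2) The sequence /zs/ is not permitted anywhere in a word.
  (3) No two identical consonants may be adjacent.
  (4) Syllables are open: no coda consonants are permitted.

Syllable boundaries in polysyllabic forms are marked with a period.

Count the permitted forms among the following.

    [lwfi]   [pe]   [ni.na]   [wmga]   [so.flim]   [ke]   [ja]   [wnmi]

4

[lwfi] — violates constraint 1: syllable 1 onset /lwf/ has 3 consonants (> 2) → not permitted
[pe] — σ1 onset /p/, coda /∅/ ok → permitted
[ni.na] — σ1 onset /n/, coda /∅/ ok; σ2 onset /n/, coda /∅/ ok → permitted
[wmga] — violates constraint 1: syllable 1 onset /wmg/ has 3 consonants (> 2) → not permitted
[so.flim] — violates constraint 4: syllable 2 coda /m/ has 1 consonant (> 0) → not permitted
[ke] — σ1 onset /k/, coda /∅/ ok → permitted
[ja] — σ1 onset /j/, coda /∅/ ok → permitted
[wnmi] — violates constraint 1: syllable 1 onset /wnm/ has 3 consonants (> 2) → not permitted
Permitted: [pe], [ni.na], [ke], [ja] → 4.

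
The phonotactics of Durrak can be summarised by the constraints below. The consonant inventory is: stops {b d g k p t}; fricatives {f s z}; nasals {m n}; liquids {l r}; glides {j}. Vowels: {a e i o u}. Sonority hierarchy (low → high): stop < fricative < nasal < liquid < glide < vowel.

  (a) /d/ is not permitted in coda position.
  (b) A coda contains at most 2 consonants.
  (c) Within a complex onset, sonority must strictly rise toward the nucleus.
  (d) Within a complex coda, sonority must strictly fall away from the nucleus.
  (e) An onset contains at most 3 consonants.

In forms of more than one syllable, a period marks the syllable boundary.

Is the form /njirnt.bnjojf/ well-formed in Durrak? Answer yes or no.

/njirnt.bnjojf/ — violates constraint (b): syllable 1 coda /rnt/ has 3 consonants (> 2) → ill-formed

no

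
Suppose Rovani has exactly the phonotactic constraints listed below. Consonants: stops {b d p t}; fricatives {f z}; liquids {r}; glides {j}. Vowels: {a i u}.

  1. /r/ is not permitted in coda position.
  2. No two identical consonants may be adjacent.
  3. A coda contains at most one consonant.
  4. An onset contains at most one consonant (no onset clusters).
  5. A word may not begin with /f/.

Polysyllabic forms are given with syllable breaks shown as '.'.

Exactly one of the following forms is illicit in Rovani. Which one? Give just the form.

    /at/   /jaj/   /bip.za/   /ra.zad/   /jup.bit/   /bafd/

/at/ — σ1 onset /∅/, coda /t/ ok → licit
/jaj/ — σ1 onset /j/, coda /j/ ok → licit
/bip.za/ — σ1 onset /b/, coda /p/ ok; σ2 onset /z/, coda /∅/ ok → licit
/ra.zad/ — σ1 onset /r/, coda /∅/ ok; σ2 onset /z/, coda /d/ ok → licit
/jup.bit/ — σ1 onset /j/, coda /p/ ok; σ2 onset /b/, coda /t/ ok → licit
/bafd/ — violates constraint 3: syllable 1 coda /fd/ has 2 consonants (> 1) → illicit

/bafd/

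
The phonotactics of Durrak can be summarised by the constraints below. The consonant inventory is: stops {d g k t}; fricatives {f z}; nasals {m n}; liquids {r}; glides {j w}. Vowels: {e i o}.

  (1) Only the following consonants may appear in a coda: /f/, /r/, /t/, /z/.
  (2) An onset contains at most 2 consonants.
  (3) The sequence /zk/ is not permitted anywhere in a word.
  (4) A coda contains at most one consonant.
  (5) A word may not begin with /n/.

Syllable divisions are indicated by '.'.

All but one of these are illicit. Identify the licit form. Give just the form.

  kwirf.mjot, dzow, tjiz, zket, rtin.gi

tjiz

kwirf.mjot — violates constraint 4: syllable 1 coda /rf/ has 2 consonants (> 1) → illicit
dzow — violates constraint 1: syllable 1 coda contains /w/, which is not a licensed coda consonant → illicit
tjiz — σ1 onset /tj/ (2C), coda /z/ ok → licit
zket — violates constraint 3: contains banned sequence /zk/ → illicit
rtin.gi — violates constraint 1: syllable 1 coda contains /n/, which is not a licensed coda consonant → illicit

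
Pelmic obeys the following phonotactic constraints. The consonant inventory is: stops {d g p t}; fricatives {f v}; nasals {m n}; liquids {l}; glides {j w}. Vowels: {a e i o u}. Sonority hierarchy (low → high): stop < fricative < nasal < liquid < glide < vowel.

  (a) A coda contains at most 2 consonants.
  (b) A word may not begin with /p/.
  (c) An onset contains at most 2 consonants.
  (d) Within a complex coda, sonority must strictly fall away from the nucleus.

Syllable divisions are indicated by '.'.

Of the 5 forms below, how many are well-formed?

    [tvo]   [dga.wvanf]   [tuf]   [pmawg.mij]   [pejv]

[tvo] — σ1 onset /tv/ (2C), coda /∅/ ok → well-formed
[dga.wvanf] — σ1 onset /dg/ (2C), coda /∅/ ok; σ2 onset /wv/ (2C), coda /nf/ (3→2 falls) ok → well-formed
[tuf] — σ1 onset /t/, coda /f/ ok → well-formed
[pmawg.mij] — violates constraint (b): word begins with /p/ → ill-formed
[pejv] — violates constraint (b): word begins with /p/ → ill-formed
Well-formed: [tvo], [dga.wvanf], [tuf] → 3.

3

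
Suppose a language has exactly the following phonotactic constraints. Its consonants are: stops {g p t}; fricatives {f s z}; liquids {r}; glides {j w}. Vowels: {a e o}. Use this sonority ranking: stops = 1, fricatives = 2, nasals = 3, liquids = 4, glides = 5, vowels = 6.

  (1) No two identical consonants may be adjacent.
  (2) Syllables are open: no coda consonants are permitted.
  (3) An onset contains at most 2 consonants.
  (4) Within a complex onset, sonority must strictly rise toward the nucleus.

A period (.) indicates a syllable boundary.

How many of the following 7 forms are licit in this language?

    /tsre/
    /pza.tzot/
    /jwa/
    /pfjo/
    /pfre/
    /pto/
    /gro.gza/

1

/tsre/ — violates constraint 3: syllable 1 onset /tsr/ has 3 consonants (> 2) → illicit
/pza.tzot/ — violates constraint 2: syllable 2 coda /t/ has 1 consonant (> 0) → illicit
/jwa/ — violates constraint 4: syllable 1 onset /jw/: /j/ (glide, 5) → /w/ (glide, 5) does not rise → illicit
/pfjo/ — violates constraint 3: syllable 1 onset /pfj/ has 3 consonants (> 2) → illicit
/pfre/ — violates constraint 3: syllable 1 onset /pfr/ has 3 consonants (> 2) → illicit
/pto/ — violates constraint 4: syllable 1 onset /pt/: /p/ (stop, 1) → /t/ (stop, 1) does not rise → illicit
/gro.gza/ — σ1 onset /gr/ (1→4 rises), coda /∅/ ok; σ2 onset /gz/ (1→2 rises), coda /∅/ ok → licit
Licit: /gro.gza/ → 1.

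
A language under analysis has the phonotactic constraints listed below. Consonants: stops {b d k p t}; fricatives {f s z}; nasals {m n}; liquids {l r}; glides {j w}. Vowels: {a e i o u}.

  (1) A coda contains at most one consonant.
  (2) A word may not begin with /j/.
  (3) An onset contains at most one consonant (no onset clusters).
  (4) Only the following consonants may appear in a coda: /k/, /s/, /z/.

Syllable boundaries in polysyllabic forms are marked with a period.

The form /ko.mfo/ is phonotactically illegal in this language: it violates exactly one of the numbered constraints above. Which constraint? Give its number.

/ko.mfo/: syllable 2 onset /mf/ has 2 consonants (> 1).
This is a violation of constraint 3: "An onset contains at most one consonant (no onset clusters)."
The remaining constraints (1, 2, 4) are satisfied.

3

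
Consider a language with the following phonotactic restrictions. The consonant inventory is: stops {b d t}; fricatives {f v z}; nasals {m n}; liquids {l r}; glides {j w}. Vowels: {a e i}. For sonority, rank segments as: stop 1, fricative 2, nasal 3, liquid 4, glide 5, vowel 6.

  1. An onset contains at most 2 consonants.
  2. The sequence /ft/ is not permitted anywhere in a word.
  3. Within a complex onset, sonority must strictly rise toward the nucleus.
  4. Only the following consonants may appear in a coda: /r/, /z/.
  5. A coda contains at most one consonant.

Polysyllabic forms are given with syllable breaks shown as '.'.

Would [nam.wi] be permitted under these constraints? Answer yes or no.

[nam.wi] — violates constraint 4: syllable 1 coda contains /m/, which is not a licensed coda consonant → not permitted

no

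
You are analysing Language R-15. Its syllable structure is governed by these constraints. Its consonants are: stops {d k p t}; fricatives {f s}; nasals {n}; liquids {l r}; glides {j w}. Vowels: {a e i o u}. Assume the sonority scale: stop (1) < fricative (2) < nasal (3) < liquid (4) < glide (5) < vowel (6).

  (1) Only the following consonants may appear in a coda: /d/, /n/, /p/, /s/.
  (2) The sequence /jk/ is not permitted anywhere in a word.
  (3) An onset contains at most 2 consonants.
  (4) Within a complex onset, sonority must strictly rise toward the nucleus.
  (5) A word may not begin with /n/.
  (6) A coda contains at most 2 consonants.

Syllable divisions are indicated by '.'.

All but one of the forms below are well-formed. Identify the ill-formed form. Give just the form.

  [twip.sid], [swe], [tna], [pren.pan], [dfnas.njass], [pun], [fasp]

[dfnas.njass]

[twip.sid] — σ1 onset /tw/ (1→5 rises), coda /p/ ok; σ2 onset /s/, coda /d/ ok → well-formed
[swe] — σ1 onset /sw/ (2→5 rises), coda /∅/ ok → well-formed
[tna] — σ1 onset /tn/ (1→3 rises), coda /∅/ ok → well-formed
[pren.pan] — σ1 onset /pr/ (1→4 rises), coda /n/ ok; σ2 onset /p/, coda /n/ ok → well-formed
[dfnas.njass] — violates constraint 3: syllable 1 onset /dfn/ has 3 consonants (> 2) → ill-formed
[pun] — σ1 onset /p/, coda /n/ ok → well-formed
[fasp] — σ1 onset /f/, coda /sp/ (2C) ok → well-formed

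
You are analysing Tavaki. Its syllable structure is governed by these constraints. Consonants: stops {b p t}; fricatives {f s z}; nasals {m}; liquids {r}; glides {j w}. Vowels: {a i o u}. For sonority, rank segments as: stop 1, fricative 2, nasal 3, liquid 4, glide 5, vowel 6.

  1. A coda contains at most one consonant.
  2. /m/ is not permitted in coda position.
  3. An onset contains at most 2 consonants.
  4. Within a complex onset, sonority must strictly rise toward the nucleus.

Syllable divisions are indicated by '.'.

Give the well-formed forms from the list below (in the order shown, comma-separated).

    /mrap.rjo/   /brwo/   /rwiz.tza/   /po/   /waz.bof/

/mrap.rjo/ — σ1 onset /mr/ (3→4 rises), coda /p/ ok; σ2 onset /rj/ (4→5 rises), coda /∅/ ok → well-formed
/brwo/ — violates constraint 3: syllable 1 onset /brw/ has 3 consonants (> 2) → ill-formed
/rwiz.tza/ — σ1 onset /rw/ (4→5 rises), coda /z/ ok; σ2 onset /tz/ (1→2 rises), coda /∅/ ok → well-formed
/po/ — σ1 onset /p/, coda /∅/ ok → well-formed
/waz.bof/ — σ1 onset /w/, coda /z/ ok; σ2 onset /b/, coda /f/ ok → well-formed

/mrap.rjo/, /rwiz.tza/, /po/, /waz.bof/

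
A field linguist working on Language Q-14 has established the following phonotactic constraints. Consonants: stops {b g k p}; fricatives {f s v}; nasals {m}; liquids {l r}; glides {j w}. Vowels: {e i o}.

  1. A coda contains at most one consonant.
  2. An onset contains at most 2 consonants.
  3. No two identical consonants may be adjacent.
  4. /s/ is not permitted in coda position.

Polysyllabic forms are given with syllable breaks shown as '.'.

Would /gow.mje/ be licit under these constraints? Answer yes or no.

yes

/gow.mje/ — σ1 onset /g/, coda /w/ ok; σ2 onset /mj/ (2C), coda /∅/ ok → licit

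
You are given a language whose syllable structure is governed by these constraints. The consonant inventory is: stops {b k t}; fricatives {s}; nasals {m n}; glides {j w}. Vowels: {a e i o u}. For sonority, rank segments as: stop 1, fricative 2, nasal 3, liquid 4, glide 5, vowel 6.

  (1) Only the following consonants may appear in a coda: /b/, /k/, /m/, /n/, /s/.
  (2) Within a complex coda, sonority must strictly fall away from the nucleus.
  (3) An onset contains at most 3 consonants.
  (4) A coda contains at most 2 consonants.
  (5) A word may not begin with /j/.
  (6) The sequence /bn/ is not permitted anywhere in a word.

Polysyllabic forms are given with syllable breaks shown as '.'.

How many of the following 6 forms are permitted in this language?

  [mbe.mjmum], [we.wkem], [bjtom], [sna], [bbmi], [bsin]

[mbe.mjmum] — σ1 onset /mb/ (2C), coda /∅/ ok; σ2 onset /mjm/ (3C), coda /m/ ok → permitted
[we.wkem] — σ1 onset /w/, coda /∅/ ok; σ2 onset /wk/ (2C), coda /m/ ok → permitted
[bjtom] — σ1 onset /bjt/ (3C), coda /m/ ok → permitted
[sna] — σ1 onset /sn/ (2C), coda /∅/ ok → permitted
[bbmi] — σ1 onset /bbm/ (3C), coda /∅/ ok → permitted
[bsin] — σ1 onset /bs/ (2C), coda /n/ ok → permitted
Permitted: [mbe.mjmum], [we.wkem], [bjtom], [sna], [bbmi], [bsin] → 6.

6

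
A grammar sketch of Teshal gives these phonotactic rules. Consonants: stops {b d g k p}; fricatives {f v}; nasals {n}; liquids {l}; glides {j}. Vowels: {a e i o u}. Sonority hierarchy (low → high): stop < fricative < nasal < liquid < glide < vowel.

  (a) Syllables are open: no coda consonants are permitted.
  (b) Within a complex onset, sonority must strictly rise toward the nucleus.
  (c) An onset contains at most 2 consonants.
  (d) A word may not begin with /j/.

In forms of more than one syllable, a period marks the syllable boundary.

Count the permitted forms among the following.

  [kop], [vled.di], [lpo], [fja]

1

[kop] — violates constraint (a): syllable 1 coda /p/ has 1 consonant (> 0) → not permitted
[vled.di] — violates constraint (a): syllable 1 coda /d/ has 1 consonant (> 0) → not permitted
[lpo] — violates constraint (b): syllable 1 onset /lp/: /l/ (liquid, 4) → /p/ (stop, 1) does not rise → not permitted
[fja] — σ1 onset /fj/ (2→5 rises), coda /∅/ ok → permitted
Permitted: [fja] → 1.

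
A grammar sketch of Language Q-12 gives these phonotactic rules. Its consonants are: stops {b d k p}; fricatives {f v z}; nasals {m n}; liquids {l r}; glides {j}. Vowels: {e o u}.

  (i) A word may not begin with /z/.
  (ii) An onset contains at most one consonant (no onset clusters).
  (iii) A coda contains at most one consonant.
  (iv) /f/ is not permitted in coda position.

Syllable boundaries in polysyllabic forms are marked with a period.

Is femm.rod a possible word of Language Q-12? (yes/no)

no

femm.rod — violates constraint (iii): syllable 1 coda /mm/ has 2 consonants (> 1) → ill-formed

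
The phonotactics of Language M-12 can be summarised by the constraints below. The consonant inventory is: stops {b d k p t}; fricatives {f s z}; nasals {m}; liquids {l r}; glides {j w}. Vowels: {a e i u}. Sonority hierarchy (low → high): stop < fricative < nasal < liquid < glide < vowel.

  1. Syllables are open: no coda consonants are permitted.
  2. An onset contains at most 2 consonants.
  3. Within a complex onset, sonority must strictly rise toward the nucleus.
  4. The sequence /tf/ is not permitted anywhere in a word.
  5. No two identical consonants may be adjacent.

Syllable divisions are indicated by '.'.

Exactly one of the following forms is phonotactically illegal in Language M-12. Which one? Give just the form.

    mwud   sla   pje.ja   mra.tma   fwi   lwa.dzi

mwud

mwud — violates constraint 1: syllable 1 coda /d/ has 1 consonant (> 0) → phonotactically illegal
sla — σ1 onset /sl/ (2→4 rises), coda /∅/ ok → phonotactically legal
pje.ja — σ1 onset /pj/ (1→5 rises), coda /∅/ ok; σ2 onset /j/, coda /∅/ ok → phonotactically legal
mra.tma — σ1 onset /mr/ (3→4 rises), coda /∅/ ok; σ2 onset /tm/ (1→3 rises), coda /∅/ ok → phonotactically legal
fwi — σ1 onset /fw/ (2→5 rises), coda /∅/ ok → phonotactically legal
lwa.dzi — σ1 onset /lw/ (4→5 rises), coda /∅/ ok; σ2 onset /dz/ (1→2 rises), coda /∅/ ok → phonotactically legal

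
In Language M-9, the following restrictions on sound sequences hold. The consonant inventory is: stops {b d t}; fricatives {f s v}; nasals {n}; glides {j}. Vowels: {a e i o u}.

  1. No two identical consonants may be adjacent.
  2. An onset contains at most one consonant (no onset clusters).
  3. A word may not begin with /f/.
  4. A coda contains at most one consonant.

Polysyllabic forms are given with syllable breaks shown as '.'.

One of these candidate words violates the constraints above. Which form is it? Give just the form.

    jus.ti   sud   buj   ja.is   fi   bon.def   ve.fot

fi

jus.ti — σ1 onset /j/, coda /s/ ok; σ2 onset /t/, coda /∅/ ok → permitted
sud — σ1 onset /s/, coda /d/ ok → permitted
buj — σ1 onset /b/, coda /j/ ok → permitted
ja.is — σ1 onset /j/, coda /∅/ ok; σ2 onset /∅/, coda /s/ ok → permitted
fi — violates constraint 3: word begins with /f/ → not permitted
bon.def — σ1 onset /b/, coda /n/ ok; σ2 onset /d/, coda /f/ ok → permitted
ve.fot — σ1 onset /v/, coda /∅/ ok; σ2 onset /f/, coda /t/ ok → permitted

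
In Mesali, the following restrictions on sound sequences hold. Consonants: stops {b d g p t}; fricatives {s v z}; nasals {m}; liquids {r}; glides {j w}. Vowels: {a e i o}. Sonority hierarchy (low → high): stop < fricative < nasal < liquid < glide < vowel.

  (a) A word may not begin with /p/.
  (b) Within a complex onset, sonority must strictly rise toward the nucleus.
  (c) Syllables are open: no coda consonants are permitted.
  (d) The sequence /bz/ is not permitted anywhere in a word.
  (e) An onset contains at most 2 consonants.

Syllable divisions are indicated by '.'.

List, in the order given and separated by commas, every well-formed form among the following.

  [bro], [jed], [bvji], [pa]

[bro] — σ1 onset /br/ (1→4 rises), coda /∅/ ok → well-formed
[jed] — violates constraint (c): syllable 1 coda /d/ has 1 consonant (> 0) → ill-formed
[bvji] — violates constraint (e): syllable 1 onset /bvj/ has 3 consonants (> 2) → ill-formed
[pa] — violates constraint (a): word begins with /p/ → ill-formed

[bro]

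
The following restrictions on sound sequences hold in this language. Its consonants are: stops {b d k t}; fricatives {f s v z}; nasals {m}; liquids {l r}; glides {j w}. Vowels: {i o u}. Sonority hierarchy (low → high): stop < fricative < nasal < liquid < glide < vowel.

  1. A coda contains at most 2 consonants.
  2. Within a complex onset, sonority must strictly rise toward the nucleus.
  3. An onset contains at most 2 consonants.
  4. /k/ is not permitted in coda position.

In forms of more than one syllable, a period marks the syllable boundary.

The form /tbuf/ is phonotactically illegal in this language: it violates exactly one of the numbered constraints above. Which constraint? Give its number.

/tbuf/: syllable 1 onset /tb/: /t/ (stop, 1) → /b/ (stop, 1) does not rise.
This is a violation of constraint 2: "Within a complex onset, sonority must strictly rise toward the nucleus."
The remaining constraints (1, 3, 4) are satisfied.

2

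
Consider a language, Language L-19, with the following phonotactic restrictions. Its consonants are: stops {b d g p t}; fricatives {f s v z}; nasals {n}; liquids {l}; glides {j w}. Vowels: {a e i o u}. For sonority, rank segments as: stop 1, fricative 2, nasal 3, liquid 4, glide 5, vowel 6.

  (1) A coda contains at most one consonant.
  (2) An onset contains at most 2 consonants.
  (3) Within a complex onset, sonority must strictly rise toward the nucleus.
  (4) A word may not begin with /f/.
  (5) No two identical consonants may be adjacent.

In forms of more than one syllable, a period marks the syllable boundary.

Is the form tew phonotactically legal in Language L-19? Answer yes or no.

tew — σ1 onset /t/, coda /w/ ok → phonotactically legal

yes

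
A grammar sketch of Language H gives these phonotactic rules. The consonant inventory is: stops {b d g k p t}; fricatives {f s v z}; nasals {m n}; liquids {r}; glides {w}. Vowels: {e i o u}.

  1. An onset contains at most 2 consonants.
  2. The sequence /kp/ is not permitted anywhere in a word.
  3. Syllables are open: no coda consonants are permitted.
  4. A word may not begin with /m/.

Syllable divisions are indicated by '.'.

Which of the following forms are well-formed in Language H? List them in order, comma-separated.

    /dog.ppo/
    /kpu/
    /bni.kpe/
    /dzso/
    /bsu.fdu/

/dog.ppo/ — violates constraint 3: syllable 1 coda /g/ has 1 consonant (> 0) → ill-formed
/kpu/ — violates constraint 2: contains banned sequence /kp/ → ill-formed
/bni.kpe/ — violates constraint 2: contains banned sequence /kp/ → ill-formed
/dzso/ — violates constraint 1: syllable 1 onset /dzs/ has 3 consonants (> 2) → ill-formed
/bsu.fdu/ — σ1 onset /bs/ (2C), coda /∅/ ok; σ2 onset /fd/ (2C), coda /∅/ ok → well-formed

/bsu.fdu/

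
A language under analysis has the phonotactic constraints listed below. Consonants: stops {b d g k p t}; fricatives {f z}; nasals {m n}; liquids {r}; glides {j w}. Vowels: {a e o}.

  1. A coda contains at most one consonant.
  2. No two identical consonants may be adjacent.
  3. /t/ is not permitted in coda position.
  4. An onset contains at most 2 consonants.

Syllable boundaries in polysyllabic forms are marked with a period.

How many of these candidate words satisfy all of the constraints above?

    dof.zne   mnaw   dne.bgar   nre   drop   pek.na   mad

7

dof.zne — σ1 onset /d/, coda /f/ ok; σ2 onset /zn/ (2C), coda /∅/ ok → well-formed
mnaw — σ1 onset /mn/ (2C), coda /w/ ok → well-formed
dne.bgar — σ1 onset /dn/ (2C), coda /∅/ ok; σ2 onset /bg/ (2C), coda /r/ ok → well-formed
nre — σ1 onset /nr/ (2C), coda /∅/ ok → well-formed
drop — σ1 onset /dr/ (2C), coda /p/ ok → well-formed
pek.na — σ1 onset /p/, coda /k/ ok; σ2 onset /n/, coda /∅/ ok → well-formed
mad — σ1 onset /m/, coda /d/ ok → well-formed
Well-formed: dof.zne, mnaw, dne.bgar, nre, drop, pek.na, mad → 7.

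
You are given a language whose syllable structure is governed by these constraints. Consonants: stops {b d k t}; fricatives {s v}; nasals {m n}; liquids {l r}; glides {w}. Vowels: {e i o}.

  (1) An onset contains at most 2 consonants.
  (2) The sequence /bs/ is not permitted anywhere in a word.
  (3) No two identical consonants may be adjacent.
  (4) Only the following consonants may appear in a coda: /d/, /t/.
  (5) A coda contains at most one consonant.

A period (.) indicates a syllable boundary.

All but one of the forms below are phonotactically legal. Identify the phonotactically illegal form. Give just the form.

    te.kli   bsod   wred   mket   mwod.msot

bsod

te.kli — σ1 onset /t/, coda /∅/ ok; σ2 onset /kl/ (2C), coda /∅/ ok → phonotactically legal
bsod — violates constraint 2: contains banned sequence /bs/ → phonotactically illegal
wred — σ1 onset /wr/ (2C), coda /d/ ok → phonotactically legal
mket — σ1 onset /mk/ (2C), coda /t/ ok → phonotactically legal
mwod.msot — σ1 onset /mw/ (2C), coda /d/ ok; σ2 onset /ms/ (2C), coda /t/ ok → phonotactically legal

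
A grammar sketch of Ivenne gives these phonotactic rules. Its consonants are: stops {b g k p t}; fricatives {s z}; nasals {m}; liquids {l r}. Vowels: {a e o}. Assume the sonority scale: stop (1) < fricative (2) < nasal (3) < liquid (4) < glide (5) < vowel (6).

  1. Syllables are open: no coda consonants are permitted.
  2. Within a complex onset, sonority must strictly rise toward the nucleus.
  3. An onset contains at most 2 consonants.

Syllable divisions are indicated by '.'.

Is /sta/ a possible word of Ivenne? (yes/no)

no

/sta/ — violates constraint 2: syllable 1 onset /st/: /s/ (fricative, 2) → /t/ (stop, 1) does not rise → illicit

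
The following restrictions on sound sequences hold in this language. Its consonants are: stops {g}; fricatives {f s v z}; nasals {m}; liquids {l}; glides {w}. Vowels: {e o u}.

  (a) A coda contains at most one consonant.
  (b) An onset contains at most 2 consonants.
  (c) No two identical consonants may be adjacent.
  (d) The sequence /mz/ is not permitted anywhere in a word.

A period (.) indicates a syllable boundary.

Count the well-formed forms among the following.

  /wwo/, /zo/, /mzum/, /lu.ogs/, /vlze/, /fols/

1

/wwo/ — violates constraint (c): adjacent identical consonants /ww/ → ill-formed
/zo/ — σ1 onset /z/, coda /∅/ ok → well-formed
/mzum/ — violates constraint (d): contains banned sequence /mz/ → ill-formed
/lu.ogs/ — violates constraint (a): syllable 2 coda /gs/ has 2 consonants (> 1) → ill-formed
/vlze/ — violates constraint (b): syllable 1 onset /vlz/ has 3 consonants (> 2) → ill-formed
/fols/ — violates constraint (a): syllable 1 coda /ls/ has 2 consonants (> 1) → ill-formed
Well-formed: /zo/ → 1.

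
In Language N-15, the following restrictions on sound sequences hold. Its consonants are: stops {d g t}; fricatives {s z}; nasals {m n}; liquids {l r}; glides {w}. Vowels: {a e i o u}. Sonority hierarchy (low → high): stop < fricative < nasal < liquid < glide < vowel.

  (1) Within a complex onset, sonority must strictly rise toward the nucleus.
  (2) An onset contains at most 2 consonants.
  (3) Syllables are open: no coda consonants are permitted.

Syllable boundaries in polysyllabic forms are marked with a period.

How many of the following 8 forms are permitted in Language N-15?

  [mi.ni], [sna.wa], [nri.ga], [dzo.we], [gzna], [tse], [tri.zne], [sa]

[mi.ni] — σ1 onset /m/, coda /∅/ ok; σ2 onset /n/, coda /∅/ ok → permitted
[sna.wa] — σ1 onset /sn/ (2→3 rises), coda /∅/ ok; σ2 onset /w/, coda /∅/ ok → permitted
[nri.ga] — σ1 onset /nr/ (3→4 rises), coda /∅/ ok; σ2 onset /g/, coda /∅/ ok → permitted
[dzo.we] — σ1 onset /dz/ (1→2 rises), coda /∅/ ok; σ2 onset /w/, coda /∅/ ok → permitted
[gzna] — violates constraint 2: syllable 1 onset /gzn/ has 3 consonants (> 2) → not permitted
[tse] — σ1 onset /ts/ (1→2 rises), coda /∅/ ok → permitted
[tri.zne] — σ1 onset /tr/ (1→4 rises), coda /∅/ ok; σ2 onset /zn/ (2→3 rises), coda /∅/ ok → permitted
[sa] — σ1 onset /s/, coda /∅/ ok → permitted
Permitted: [mi.ni], [sna.wa], [nri.ga], [dzo.we], [tse], [tri.zne], [sa] → 7.

7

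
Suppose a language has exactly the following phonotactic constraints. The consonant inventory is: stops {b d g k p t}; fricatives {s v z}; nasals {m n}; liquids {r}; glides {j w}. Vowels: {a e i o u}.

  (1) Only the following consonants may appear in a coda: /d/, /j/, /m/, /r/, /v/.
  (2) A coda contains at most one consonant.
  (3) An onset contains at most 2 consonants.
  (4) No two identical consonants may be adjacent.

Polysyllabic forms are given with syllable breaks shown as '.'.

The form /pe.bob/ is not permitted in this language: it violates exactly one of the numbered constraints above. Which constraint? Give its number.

/pe.bob/: syllable 2 coda contains /b/, which is not a licensed coda consonant.
This is a violation of constraint 1: "Only the following consonants may appear in a coda: /d/, /j/, /m/, /r/, /v/."
The remaining constraints (2, 3, 4) are satisfied.

1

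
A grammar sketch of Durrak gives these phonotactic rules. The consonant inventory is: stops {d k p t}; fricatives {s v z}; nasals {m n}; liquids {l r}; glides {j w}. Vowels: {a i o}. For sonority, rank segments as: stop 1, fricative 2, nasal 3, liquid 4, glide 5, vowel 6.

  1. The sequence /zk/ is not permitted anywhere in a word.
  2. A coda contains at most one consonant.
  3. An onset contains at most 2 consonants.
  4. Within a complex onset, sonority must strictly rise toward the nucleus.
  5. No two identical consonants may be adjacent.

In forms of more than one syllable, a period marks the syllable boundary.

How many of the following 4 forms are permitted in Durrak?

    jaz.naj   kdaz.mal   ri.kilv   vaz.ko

jaz.naj — σ1 onset /j/, coda /z/ ok; σ2 onset /n/, coda /j/ ok → permitted
kdaz.mal — violates constraint 4: syllable 1 onset /kd/: /k/ (stop, 1) → /d/ (stop, 1) does not rise → not permitted
ri.kilv — violates constraint 2: syllable 2 coda /lv/ has 2 consonants (> 1) → not permitted
vaz.ko — violates constraint 1: contains banned sequence /zk/ → not permitted
Permitted: jaz.naj → 1.

1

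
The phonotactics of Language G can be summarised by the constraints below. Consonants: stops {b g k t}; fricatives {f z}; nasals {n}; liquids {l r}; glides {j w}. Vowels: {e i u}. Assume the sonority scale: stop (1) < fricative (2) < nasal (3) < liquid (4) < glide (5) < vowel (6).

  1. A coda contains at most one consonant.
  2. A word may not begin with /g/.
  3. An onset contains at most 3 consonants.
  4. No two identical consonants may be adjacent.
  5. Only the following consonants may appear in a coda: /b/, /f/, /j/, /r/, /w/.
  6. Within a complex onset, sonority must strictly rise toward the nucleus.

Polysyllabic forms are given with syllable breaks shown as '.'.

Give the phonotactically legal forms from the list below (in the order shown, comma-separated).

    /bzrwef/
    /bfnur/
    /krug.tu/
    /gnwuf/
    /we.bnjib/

/bzrwef/ — violates constraint 3: syllable 1 onset /bzrw/ has 4 consonants (> 3) → phonotactically illegal
/bfnur/ — σ1 onset /bfn/ (1→2→3 rises), coda /r/ ok → phonotactically legal
/krug.tu/ — violates constraint 5: syllable 1 coda contains /g/, which is not a licensed coda consonant → phonotactically illegal
/gnwuf/ — violates constraint 2: word begins with /g/ → phonotactically illegal
/we.bnjib/ — σ1 onset /w/, coda /∅/ ok; σ2 onset /bnj/ (1→3→5 rises), coda /b/ ok → phonotactically legal

/bfnur/, /we.bnjib/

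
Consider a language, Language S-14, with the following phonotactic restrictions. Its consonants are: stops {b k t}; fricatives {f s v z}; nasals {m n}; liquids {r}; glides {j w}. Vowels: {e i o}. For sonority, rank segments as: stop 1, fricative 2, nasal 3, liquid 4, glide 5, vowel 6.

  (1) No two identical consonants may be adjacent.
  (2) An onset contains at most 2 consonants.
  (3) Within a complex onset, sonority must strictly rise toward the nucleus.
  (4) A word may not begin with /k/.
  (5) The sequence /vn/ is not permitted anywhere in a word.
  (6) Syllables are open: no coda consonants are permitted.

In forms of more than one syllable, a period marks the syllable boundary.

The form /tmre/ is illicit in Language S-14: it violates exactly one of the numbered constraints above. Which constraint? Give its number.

2

/tmre/: syllable 1 onset /tmr/ has 3 consonants (> 2).
This is a violation of constraint 2: "An onset contains at most 2 consonants."
The remaining constraints (1, 3, 4, 5, 6) are satisfied.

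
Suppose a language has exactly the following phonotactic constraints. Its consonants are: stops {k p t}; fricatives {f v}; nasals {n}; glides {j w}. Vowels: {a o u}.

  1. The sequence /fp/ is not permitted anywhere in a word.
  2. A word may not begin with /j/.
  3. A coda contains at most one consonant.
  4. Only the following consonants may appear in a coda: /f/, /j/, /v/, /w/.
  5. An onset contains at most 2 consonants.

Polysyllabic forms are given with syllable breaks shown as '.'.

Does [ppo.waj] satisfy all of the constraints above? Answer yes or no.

[ppo.waj] — σ1 onset /pp/ (2C), coda /∅/ ok; σ2 onset /w/, coda /j/ ok → phonotactically legal

yes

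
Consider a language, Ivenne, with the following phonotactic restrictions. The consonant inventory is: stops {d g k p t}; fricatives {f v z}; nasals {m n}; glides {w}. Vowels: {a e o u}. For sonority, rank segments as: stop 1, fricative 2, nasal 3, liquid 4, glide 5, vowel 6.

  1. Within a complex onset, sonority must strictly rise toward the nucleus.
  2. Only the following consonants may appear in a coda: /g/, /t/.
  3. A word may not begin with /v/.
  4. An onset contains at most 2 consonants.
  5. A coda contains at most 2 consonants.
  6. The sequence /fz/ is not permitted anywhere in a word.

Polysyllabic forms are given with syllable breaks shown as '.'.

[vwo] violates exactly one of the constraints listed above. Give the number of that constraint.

3

[vwo]: word begins with /v/.
This is a violation of constraint 3: "A word may not begin with /v/."
The remaining constraints (1, 2, 4, 5, 6) are satisfied.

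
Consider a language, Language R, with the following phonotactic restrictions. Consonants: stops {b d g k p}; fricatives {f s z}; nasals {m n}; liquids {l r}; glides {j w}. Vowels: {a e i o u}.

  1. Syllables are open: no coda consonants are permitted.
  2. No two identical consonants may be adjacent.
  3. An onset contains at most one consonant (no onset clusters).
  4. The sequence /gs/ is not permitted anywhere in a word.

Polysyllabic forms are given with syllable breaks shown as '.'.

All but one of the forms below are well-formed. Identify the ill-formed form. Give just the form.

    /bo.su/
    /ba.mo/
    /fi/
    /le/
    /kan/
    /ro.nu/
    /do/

/kan/

/bo.su/ — σ1 onset /b/, coda /∅/ ok; σ2 onset /s/, coda /∅/ ok → well-formed
/ba.mo/ — σ1 onset /b/, coda /∅/ ok; σ2 onset /m/, coda /∅/ ok → well-formed
/fi/ — σ1 onset /f/, coda /∅/ ok → well-formed
/le/ — σ1 onset /l/, coda /∅/ ok → well-formed
/kan/ — violates constraint 1: syllable 1 coda /n/ has 1 consonant (> 0) → ill-formed
/ro.nu/ — σ1 onset /r/, coda /∅/ ok; σ2 onset /n/, coda /∅/ ok → well-formed
/do/ — σ1 onset /d/, coda /∅/ ok → well-formed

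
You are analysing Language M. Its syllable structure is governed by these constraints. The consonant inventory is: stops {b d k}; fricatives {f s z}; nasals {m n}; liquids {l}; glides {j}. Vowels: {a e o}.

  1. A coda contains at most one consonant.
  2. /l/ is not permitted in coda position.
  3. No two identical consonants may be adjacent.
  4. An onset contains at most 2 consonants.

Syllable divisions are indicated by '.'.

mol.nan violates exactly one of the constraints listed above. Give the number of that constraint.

2

mol.nan: syllable 1 coda contains /l/.
This is a violation of constraint 2: "/l/ is not permitted in coda position."
The remaining constraints (1, 3, 4) are satisfied.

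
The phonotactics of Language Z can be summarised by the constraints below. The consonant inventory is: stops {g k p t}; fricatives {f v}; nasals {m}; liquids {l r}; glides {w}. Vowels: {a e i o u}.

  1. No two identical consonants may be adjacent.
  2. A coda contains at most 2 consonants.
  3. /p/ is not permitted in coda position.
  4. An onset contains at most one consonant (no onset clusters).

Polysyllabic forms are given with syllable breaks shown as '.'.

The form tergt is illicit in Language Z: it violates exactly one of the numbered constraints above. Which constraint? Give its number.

tergt: syllable 1 coda /rgt/ has 3 consonants (> 2).
This is a violation of constraint 2: "A coda contains at most 2 consonants."
The remaining constraints (1, 3, 4) are satisfied.

2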